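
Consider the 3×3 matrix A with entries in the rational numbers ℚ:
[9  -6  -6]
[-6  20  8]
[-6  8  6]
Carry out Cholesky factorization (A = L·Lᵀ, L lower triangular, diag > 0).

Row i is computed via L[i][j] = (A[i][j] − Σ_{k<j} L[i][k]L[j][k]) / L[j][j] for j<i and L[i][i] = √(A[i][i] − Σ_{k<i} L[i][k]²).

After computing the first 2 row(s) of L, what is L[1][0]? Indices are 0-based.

Step 1: L[0][0] = √(9) = 3.
  L[1][0] = (-6) / L[0][0] = -2.
Step 2: L[1][1] = √(16) = 4.

L[1][0] = -2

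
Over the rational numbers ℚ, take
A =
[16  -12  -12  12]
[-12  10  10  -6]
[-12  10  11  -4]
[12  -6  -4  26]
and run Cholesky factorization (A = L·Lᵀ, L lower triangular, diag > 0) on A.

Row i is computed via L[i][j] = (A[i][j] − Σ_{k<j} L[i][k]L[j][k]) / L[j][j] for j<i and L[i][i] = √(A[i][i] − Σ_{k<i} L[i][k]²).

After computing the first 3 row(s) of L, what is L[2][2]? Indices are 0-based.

L[2][2] = 1

Step 1: L[0][0] = √(16) = 4.
  L[1][0] = (-12) / L[0][0] = -3.
Step 2: L[1][1] = √(1) = 1.
  L[2][0] = (-12) / L[0][0] = -3.
  L[2][1] = (1) / L[1][1] = 1.
Step 3: L[2][2] = √(1) = 1.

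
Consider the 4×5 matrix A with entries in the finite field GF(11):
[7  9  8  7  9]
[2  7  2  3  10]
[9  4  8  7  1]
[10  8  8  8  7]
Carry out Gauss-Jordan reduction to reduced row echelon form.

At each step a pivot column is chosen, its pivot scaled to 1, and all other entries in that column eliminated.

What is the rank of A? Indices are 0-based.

pivot(0,0)=7: scale R0 → (1, 6, 9, 1, 6)
  clear (1,0): R1 −= (2)R0 → (0, 6, 6, 1, 9)
  clear (2,0): R2 −= (9)R0 → (0, 5, 4, 9, 2)
  clear (3,0): R3 −= (10)R0 → (0, 3, 6, 9, 2)
pivot(1,1)=6: scale R1 → (0, 1, 1, 2, 7)
  clear (0,1): R0 −= (6)R1 → (1, 0, 3, 0, 8)
  clear (2,1): R2 −= (5)R1 → (0, 0, 10, 10, 0)
  clear (3,1): R3 −= (3)R1 → (0, 0, 3, 3, 3)
pivot(2,2)=10: scale R2 → (0, 0, 1, 1, 0)
  clear (0,2): R0 −= (3)R2 → (1, 0, 0, 8, 8)
  clear (1,2): R1 −= (1)R2 → (0, 1, 0, 1, 7)
  clear (3,2): R3 −= (3)R2 → (0, 0, 0, 0, 3)
col 3: no nonzero at/below row 3; advance.
pivot(3,4)=3: scale R3 → (0, 0, 0, 0, 1)
  clear (0,4): R0 −= (8)R3 → (1, 0, 0, 8, 0)
  clear (1,4): R1 −= (7)R3 → (0, 1, 0, 1, 0)

rank = 4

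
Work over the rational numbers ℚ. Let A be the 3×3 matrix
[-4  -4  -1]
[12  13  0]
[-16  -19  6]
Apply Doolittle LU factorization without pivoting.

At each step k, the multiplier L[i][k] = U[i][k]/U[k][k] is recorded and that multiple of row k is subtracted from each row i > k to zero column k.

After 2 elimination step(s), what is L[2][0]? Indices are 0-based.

L[2][0] = 4

Step 1: pivot at (0,0) is -4.
  row1 ← row1 − (-3)·row0  ⇒  L[1][0]=-3, U row1=(0, 1, -3)
  row2 ← row2 − (4)·row0  ⇒  L[2][0]=4, U row2=(0, -3, 10)
Step 2: pivot at (1,1) is 1.
  row2 ← row2 − (-3)·row1  ⇒  L[2][1]=-3, U row2=(0, 0, 1)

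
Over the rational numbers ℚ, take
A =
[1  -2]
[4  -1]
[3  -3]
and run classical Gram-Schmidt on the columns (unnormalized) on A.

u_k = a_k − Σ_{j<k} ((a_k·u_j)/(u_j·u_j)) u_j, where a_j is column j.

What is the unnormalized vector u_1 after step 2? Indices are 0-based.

u_1 = (-37/26, 17/13, -33/26)

Step 1: u_0 = a_0 = (1, 4, 3).
Step 2: u_1 = a_1 − (-15/26)·u_0 = (-37/26, 17/13, -33/26).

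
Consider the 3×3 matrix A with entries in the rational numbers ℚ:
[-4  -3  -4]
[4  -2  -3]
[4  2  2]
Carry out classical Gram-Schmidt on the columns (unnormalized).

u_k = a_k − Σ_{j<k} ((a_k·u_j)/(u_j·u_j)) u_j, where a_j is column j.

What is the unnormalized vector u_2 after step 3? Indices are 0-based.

u_2 = (-2/7, 1/14, -5/14)

Step 1: u_0 = a_0 = (-4, 4, 4).
Step 2: u_1 = a_1 − (1/4)·u_0 = (-2, -3, 1).
Step 3: u_2 = a_2 − (1/4)·u_0 − (19/14)·u_1 = (-2/7, 1/14, -5/14).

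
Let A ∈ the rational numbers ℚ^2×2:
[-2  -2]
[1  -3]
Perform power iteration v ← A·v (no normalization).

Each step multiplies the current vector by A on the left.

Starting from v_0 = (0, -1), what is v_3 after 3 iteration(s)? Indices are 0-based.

v_0 = (0, -1).
v_1 = A·v_0 = (2, 3).
v_2 = A·v_1 = (-10, -7).
v_3 = A·v_2 = (34, 11).

v_3 = (34, 11)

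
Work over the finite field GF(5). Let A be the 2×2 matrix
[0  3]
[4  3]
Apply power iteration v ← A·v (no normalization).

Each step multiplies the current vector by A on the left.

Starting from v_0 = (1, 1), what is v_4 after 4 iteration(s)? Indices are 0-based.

v_0 = (1, 1).
v_1 = A·v_0 = (3, 2).
v_2 = A·v_1 = (1, 3).
v_3 = A·v_2 = (4, 3).
v_4 = A·v_3 = (4, 0).

v_4 = (4, 0)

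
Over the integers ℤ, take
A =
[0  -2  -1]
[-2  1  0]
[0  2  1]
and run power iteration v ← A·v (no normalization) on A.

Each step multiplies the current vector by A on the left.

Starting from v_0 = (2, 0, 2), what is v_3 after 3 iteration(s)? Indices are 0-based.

v_3 = (6, -12, -6)

v_0 = (2, 0, 2).
v_1 = A·v_0 = (-2, -4, 2).
v_2 = A·v_1 = (6, 0, -6).
v_3 = A·v_2 = (6, -12, -6).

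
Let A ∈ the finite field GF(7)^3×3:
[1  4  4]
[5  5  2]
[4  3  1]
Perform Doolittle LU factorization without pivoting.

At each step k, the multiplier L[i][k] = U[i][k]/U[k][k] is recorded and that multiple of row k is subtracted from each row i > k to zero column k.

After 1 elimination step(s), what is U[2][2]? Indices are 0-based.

U[2][2] = 6

Step 1: pivot at (0,0) is 1.
  row1 ← row1 − (5)·row0  ⇒  L[1][0]=5, U row1=(0, 6, 3)
  row2 ← row2 − (4)·row0  ⇒  L[2][0]=4, U row2=(0, 1, 6)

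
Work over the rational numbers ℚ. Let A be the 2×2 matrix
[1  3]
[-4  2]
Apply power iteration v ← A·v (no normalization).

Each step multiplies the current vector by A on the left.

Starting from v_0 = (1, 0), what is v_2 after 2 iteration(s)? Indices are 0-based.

v_2 = (-11, -12)

v_0 = (1, 0).
v_1 = A·v_0 = (1, -4).
v_2 = A·v_1 = (-11, -12).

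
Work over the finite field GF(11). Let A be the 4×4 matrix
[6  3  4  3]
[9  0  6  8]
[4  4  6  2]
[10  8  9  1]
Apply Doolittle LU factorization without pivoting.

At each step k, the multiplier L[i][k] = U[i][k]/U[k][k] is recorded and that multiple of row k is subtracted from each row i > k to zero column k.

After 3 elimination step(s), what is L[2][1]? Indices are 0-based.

L[2][1] = 2

Step 1: pivot at (0,0) is 6.
  row1 ← row1 − (7)·row0  ⇒  L[1][0]=7, U row1=(0, 1, 0, 9)
  row2 ← row2 − (8)·row0  ⇒  L[2][0]=8, U row2=(0, 2, 7, 0)
  row3 ← row3 − (9)·row0  ⇒  L[3][0]=9, U row3=(0, 3, 6, 7)
Step 2: pivot at (1,1) is 1.
  row2 ← row2 − (2)·row1  ⇒  L[2][1]=2, U row2=(0, 0, 7, 4)
  row3 ← row3 − (3)·row1  ⇒  L[3][1]=3, U row3=(0, 0, 6, 2)
Step 3: pivot at (2,2) is 7.
  row3 ← row3 − (4)·row2  ⇒  L[3][2]=4, U row3=(0, 0, 0, 8)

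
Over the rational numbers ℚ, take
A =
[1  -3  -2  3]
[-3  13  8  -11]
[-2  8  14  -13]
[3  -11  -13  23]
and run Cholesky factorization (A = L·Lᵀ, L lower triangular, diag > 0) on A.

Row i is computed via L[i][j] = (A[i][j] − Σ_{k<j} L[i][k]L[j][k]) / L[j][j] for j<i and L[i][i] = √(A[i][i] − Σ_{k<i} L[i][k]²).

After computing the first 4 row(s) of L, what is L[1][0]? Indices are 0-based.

Step 1: L[0][0] = √(1) = 1.
  L[1][0] = (-3) / L[0][0] = -3.
Step 2: L[1][1] = √(4) = 2.
  L[2][0] = (-2) / L[0][0] = -2.
  L[2][1] = (2) / L[1][1] = 1.
Step 3: L[2][2] = √(9) = 3.
  L[3][0] = (3) / L[0][0] = 3.
  L[3][1] = (-2) / L[1][1] = -1.
  L[3][2] = (-6) / L[2][2] = -2.
Step 4: L[3][3] = √(9) = 3.

L[1][0] = -3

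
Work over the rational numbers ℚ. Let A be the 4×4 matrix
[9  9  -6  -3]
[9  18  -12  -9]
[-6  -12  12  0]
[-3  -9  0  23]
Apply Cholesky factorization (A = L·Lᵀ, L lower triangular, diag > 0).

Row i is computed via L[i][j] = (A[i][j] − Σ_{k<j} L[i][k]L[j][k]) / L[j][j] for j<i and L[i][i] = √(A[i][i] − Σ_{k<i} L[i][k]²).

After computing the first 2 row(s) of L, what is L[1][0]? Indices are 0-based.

Step 1: L[0][0] = √(9) = 3.
  L[1][0] = (9) / L[0][0] = 3.
Step 2: L[1][1] = √(9) = 3.

L[1][0] = 3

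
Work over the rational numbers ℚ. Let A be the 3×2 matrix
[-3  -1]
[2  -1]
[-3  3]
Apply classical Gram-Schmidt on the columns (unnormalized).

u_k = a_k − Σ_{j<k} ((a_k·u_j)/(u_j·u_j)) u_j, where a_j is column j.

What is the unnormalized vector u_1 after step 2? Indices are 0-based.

Step 1: u_0 = a_0 = (-3, 2, -3).
Step 2: u_1 = a_1 − (-4/11)·u_0 = (-23/11, -3/11, 21/11).

u_1 = (-23/11, -3/11, 21/11)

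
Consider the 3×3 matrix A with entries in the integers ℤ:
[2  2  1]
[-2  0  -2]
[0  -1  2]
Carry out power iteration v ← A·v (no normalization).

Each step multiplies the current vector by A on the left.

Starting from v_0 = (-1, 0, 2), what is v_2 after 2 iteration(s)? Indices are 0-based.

v_0 = (-1, 0, 2).
v_1 = A·v_0 = (0, -2, 4).
v_2 = A·v_1 = (0, -8, 10).

v_2 = (0, -8, 10)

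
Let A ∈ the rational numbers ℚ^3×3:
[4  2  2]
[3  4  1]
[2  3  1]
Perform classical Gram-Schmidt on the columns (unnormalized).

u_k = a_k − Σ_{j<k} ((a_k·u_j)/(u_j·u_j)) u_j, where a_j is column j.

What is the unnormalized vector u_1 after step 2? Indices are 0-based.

Step 1: u_0 = a_0 = (4, 3, 2).
Step 2: u_1 = a_1 − (26/29)·u_0 = (-46/29, 38/29, 35/29).

u_1 = (-46/29, 38/29, 35/29)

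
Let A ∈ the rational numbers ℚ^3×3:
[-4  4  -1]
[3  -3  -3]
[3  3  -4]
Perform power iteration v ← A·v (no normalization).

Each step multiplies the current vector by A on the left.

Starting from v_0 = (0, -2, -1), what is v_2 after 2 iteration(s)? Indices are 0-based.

v_0 = (0, -2, -1).
v_1 = A·v_0 = (-7, 9, -2).
v_2 = A·v_1 = (66, -42, 14).

v_2 = (66, -42, 14)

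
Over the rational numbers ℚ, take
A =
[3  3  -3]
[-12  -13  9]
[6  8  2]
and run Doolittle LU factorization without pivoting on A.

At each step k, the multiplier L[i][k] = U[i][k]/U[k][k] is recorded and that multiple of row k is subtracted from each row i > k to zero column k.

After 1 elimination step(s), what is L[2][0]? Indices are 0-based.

L[2][0] = 2

k=0: U[0][0]=3
  eliminate (1,0): mult=-4, new row 1: (0, -1, -3); set L[1][0]=-4
  eliminate (2,0): mult=2, new row 2: (0, 2, 8); set L[2][0]=2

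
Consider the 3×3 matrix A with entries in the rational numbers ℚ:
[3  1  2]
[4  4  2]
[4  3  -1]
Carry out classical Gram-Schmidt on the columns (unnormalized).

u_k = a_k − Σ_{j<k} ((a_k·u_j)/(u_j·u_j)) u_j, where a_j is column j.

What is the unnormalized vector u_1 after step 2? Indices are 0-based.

Step 1: u_0 = a_0 = (3, 4, 4).
Step 2: u_1 = a_1 − (31/41)·u_0 = (-52/41, 40/41, -1/41).

u_1 = (-52/41, 40/41, -1/41)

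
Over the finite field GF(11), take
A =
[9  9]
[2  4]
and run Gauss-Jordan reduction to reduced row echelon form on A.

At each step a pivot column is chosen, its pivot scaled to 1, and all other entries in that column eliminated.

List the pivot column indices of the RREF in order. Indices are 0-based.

[1] R0 /= 9  ⇒  (1, 1)
     R1 -= 2·R0  ⇒  (0, 2)
[2] R1 /= 2  ⇒  (0, 1)
     R0 -= 1·R1  ⇒  (1, 0)

pivot columns: 0, 1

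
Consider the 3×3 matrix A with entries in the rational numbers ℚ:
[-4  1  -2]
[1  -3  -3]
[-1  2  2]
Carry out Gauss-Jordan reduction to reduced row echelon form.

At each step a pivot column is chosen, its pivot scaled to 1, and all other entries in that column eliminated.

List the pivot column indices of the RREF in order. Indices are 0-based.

step 1: normalize row 0 (÷-4) = (1, -1/4, 1/2)
  row 1: subtract 1×row0 = (0, -11/4, -7/2)
  row 2: subtract -1×row0 = (0, 7/4, 5/2)
step 2: normalize row 1 (÷-11/4) = (0, 1, 14/11)
  row 0: subtract -1/4×row1 = (1, 0, 9/11)
  row 2: subtract 7/4×row1 = (0, 0, 3/11)
step 3: normalize row 2 (÷3/11) = (0, 0, 1)
  row 0: subtract 9/11×row2 = (1, 0, 0)
  row 1: subtract 14/11×row2 = (0, 1, 0)

pivot columns: 0, 1, 2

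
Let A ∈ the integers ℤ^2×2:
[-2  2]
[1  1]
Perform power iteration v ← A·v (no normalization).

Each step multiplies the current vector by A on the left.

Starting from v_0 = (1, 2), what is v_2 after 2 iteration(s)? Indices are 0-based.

v_2 = (2, 5)

v_0 = (1, 2).
v_1 = A·v_0 = (2, 3).
v_2 = A·v_1 = (2, 5).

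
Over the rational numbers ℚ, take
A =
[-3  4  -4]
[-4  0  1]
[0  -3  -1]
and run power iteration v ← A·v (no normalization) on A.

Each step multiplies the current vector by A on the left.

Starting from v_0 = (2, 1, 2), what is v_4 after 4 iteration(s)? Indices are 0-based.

v_0 = (2, 1, 2).
v_1 = A·v_0 = (-10, -6, -5).
v_2 = A·v_1 = (26, 35, 23).
v_3 = A·v_2 = (-30, -81, -128).
v_4 = A·v_3 = (278, -8, 371).

v_4 = (278, -8, 371)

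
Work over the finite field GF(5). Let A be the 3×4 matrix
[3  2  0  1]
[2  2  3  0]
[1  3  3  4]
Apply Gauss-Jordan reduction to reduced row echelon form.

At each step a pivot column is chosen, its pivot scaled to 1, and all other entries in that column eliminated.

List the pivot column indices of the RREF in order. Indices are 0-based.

pivot columns: 0, 1, 3

[1] R0 /= 3  ⇒  (1, 4, 0, 2)
     R1 -= 2·R0  ⇒  (0, 4, 3, 1)
     R2 -= 1·R0  ⇒  (0, 4, 3, 2)
[2] R1 /= 4  ⇒  (0, 1, 2, 4)
     R0 -= 4·R1  ⇒  (1, 0, 2, 1)
     R2 -= 4·R1  ⇒  (0, 0, 0, 1)
column 2 empty below row 2
[3] R2 /= 1  ⇒  (0, 0, 0, 1)
     R0 -= 1·R2  ⇒  (1, 0, 2, 0)
     R1 -= 4·R2  ⇒  (0, 1, 2, 0)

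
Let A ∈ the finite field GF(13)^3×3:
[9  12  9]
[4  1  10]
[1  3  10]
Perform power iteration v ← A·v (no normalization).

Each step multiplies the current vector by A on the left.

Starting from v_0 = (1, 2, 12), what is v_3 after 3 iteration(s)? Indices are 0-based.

v_0 = (1, 2, 12).
v_1 = A·v_0 = (11, 9, 10).
v_2 = A·v_1 = (11, 10, 8).
v_3 = A·v_2 = (5, 4, 4).

v_3 = (5, 4, 4)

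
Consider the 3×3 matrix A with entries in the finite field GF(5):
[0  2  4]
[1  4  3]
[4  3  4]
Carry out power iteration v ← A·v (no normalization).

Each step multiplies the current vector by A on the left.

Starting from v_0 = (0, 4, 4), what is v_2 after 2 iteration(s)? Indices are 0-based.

v_2 = (3, 0, 2)

v_0 = (0, 4, 4).
v_1 = A·v_0 = (4, 3, 3).
v_2 = A·v_1 = (3, 0, 2).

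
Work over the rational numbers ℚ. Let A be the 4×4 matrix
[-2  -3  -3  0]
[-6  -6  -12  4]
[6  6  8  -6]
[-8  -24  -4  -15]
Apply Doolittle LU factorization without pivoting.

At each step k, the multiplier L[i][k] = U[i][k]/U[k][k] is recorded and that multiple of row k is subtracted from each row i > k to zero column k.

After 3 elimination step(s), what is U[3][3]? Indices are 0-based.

Step 1: pivot at (0,0) is -2.
  row1 ← row1 − (3)·row0  ⇒  L[1][0]=3, U row1=(0, 3, -3, 4)
  row2 ← row2 − (-3)·row0  ⇒  L[2][0]=-3, U row2=(0, -3, -1, -6)
  row3 ← row3 − (4)·row0  ⇒  L[3][0]=4, U row3=(0, -12, 8, -15)
Step 2: pivot at (1,1) is 3.
  row2 ← row2 − (-1)·row1  ⇒  L[2][1]=-1, U row2=(0, 0, -4, -2)
  row3 ← row3 − (-4)·row1  ⇒  L[3][1]=-4, U row3=(0, 0, -4, 1)
Step 3: pivot at (2,2) is -4.
  row3 ← row3 − (1)·row2  ⇒  L[3][2]=1, U row3=(0, 0, 0, 3)

U[3][3] = 3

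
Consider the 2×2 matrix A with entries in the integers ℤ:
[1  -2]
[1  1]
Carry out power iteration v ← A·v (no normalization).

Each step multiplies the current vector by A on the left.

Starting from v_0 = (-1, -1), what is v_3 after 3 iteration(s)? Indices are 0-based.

v_0 = (-1, -1).
v_1 = A·v_0 = (1, -2).
v_2 = A·v_1 = (5, -1).
v_3 = A·v_2 = (7, 4).

v_3 = (7, 4)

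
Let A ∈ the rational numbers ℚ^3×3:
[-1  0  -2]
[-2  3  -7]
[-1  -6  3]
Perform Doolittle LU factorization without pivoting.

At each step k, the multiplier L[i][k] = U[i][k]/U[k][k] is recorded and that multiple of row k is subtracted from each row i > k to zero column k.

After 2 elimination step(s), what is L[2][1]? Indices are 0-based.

[col 0] pivot -1
  R1 -= 2*R0 → (0, 3, -3)  (L[1][0] := 2)
  R2 -= 1*R0 → (0, -6, 5)  (L[2][0] := 1)
[col 1] pivot 3
  R2 -= -2*R1 → (0, 0, -1)  (L[2][1] := -2)

L[2][1] = -2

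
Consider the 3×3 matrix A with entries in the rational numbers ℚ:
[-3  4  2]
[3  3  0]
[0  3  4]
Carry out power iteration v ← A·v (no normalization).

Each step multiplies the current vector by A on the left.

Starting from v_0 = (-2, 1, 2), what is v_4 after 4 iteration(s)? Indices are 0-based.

v_0 = (-2, 1, 2).
v_1 = A·v_0 = (14, -3, 11).
v_2 = A·v_1 = (-32, 33, 35).
v_3 = A·v_2 = (298, 3, 239).
v_4 = A·v_3 = (-404, 903, 965).

v_4 = (-404, 903, 965)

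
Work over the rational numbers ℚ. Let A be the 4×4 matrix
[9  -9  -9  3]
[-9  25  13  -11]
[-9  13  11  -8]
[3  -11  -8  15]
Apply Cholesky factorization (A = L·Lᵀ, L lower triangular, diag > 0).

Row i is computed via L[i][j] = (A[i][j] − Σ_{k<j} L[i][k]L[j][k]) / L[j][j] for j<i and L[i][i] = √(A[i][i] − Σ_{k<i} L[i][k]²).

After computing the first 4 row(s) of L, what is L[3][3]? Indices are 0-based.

L[3][3] = 1

Step 1: L[0][0] = √(9) = 3.
  L[1][0] = (-9) / L[0][0] = -3.
Step 2: L[1][1] = √(16) = 4.
  L[2][0] = (-9) / L[0][0] = -3.
  L[2][1] = (4) / L[1][1] = 1.
Step 3: L[2][2] = √(1) = 1.
  L[3][0] = (3) / L[0][0] = 1.
  L[3][1] = (-8) / L[1][1] = -2.
  L[3][2] = (-3) / L[2][2] = -3.
Step 4: L[3][3] = √(1) = 1.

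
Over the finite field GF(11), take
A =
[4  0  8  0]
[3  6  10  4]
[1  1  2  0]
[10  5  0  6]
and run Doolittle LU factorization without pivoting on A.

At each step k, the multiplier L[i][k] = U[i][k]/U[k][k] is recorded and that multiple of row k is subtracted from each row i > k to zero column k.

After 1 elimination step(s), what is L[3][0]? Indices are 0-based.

k=0: U[0][0]=4
  eliminate (1,0): mult=9, new row 1: (0, 6, 4, 4); set L[1][0]=9
  eliminate (2,0): mult=3, new row 2: (0, 1, 0, 0); set L[2][0]=3
  eliminate (3,0): mult=8, new row 3: (0, 5, 2, 6); set L[3][0]=8

L[3][0] = 8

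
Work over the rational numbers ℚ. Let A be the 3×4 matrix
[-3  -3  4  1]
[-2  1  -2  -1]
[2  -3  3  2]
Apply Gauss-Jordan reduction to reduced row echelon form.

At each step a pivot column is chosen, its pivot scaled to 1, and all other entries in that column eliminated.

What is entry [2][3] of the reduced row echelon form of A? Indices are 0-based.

[1] R0 /= -3  ⇒  (1, 1, -4/3, -1/3)
     R1 -= -2·R0  ⇒  (0, 3, -14/3, -5/3)
     R2 -= 2·R0  ⇒  (0, -5, 17/3, 8/3)
[2] R1 /= 3  ⇒  (0, 1, -14/9, -5/9)
     R0 -= 1·R1  ⇒  (1, 0, 2/9, 2/9)
     R2 -= -5·R1  ⇒  (0, 0, -19/9, -1/9)
[3] R2 /= -19/9  ⇒  (0, 0, 1, 1/19)
     R0 -= 2/9·R2  ⇒  (1, 0, 0, 4/19)
     R1 -= -14/9·R2  ⇒  (0, 1, 0, -9/19)

M[2][3] = 1/19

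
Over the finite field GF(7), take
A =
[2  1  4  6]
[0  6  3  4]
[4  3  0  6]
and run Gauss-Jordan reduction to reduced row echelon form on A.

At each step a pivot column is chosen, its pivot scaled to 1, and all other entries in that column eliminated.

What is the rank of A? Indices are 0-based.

[1] R0 /= 2  ⇒  (1, 4, 2, 3)
     R2 -= 4·R0  ⇒  (0, 1, 6, 1)
[2] R1 /= 6  ⇒  (0, 1, 4, 3)
     R0 -= 4·R1  ⇒  (1, 0, 0, 5)
     R2 -= 1·R1  ⇒  (0, 0, 2, 5)
[3] R2 /= 2  ⇒  (0, 0, 1, 6)
     R1 -= 4·R2  ⇒  (0, 1, 0, 0)

rank = 3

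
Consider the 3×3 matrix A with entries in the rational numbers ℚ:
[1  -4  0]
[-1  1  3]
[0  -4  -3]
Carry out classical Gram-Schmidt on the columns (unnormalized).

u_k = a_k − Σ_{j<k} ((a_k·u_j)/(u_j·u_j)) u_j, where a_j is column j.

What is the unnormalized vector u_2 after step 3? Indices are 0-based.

u_2 = (84/41, 84/41, -63/41)

Step 1: u_0 = a_0 = (1, -1, 0).
Step 2: u_1 = a_1 − (-5/2)·u_0 = (-3/2, -3/2, -4).
Step 3: u_2 = a_2 − (-3/2)·u_0 − (15/41)·u_1 = (84/41, 84/41, -63/41).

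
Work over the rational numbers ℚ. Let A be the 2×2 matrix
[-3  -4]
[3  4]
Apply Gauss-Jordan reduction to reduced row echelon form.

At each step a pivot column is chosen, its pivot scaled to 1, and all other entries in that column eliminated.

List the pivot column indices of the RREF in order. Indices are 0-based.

pivot(0,0)=-3: scale R0 → (1, 4/3)
  clear (1,0): R1 −= (3)R0 → (0, 0)
col 1: no nonzero at/below row 1; advance.

pivot columns: 0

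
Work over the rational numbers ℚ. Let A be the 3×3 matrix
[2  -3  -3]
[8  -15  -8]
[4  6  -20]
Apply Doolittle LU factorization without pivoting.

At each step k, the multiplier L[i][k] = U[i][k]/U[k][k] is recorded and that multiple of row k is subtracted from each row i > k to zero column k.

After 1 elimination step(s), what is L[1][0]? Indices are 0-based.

L[1][0] = 4

k=0: U[0][0]=2
  eliminate (1,0): mult=4, new row 1: (0, -3, 4); set L[1][0]=4
  eliminate (2,0): mult=2, new row 2: (0, 12, -14); set L[2][0]=2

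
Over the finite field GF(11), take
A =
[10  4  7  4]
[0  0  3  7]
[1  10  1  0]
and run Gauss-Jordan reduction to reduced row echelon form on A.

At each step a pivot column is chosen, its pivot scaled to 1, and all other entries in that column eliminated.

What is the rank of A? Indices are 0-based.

step 1: normalize row 0 (÷10) = (1, 7, 4, 7)
  row 2: subtract 1×row0 = (0, 3, 8, 4)
step 2: exchange rows 1,2
step 2: normalize row 1 (÷3) = (0, 1, 10, 5)
  row 0: subtract 7×row1 = (1, 0, 0, 5)
step 3: normalize row 2 (÷3) = (0, 0, 1, 6)
  row 1: subtract 10×row2 = (0, 1, 0, 0)

rank = 3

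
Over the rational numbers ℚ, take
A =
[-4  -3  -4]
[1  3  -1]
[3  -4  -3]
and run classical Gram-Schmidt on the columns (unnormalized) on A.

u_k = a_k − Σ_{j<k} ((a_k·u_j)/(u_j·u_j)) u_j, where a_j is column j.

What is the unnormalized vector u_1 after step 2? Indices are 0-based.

Step 1: u_0 = a_0 = (-4, 1, 3).
Step 2: u_1 = a_1 − (3/26)·u_0 = (-33/13, 75/26, -113/26).

u_1 = (-33/13, 75/26, -113/26)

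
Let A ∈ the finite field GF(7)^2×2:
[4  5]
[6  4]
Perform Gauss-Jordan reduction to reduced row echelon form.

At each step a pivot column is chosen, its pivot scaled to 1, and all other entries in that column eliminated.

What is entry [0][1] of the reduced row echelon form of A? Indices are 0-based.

M[0][1] = 3

step 1: normalize row 0 (÷4) = (1, 3)
  row 1: subtract 6×row0 = (0, 0)
skip col 1 (zero from row 1)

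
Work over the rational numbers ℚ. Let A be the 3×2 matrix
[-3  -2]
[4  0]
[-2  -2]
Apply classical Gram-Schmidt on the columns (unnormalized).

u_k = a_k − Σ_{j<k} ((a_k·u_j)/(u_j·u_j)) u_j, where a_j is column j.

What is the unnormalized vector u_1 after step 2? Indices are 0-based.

u_1 = (-28/29, -40/29, -38/29)

Step 1: u_0 = a_0 = (-3, 4, -2).
Step 2: u_1 = a_1 − (10/29)·u_0 = (-28/29, -40/29, -38/29).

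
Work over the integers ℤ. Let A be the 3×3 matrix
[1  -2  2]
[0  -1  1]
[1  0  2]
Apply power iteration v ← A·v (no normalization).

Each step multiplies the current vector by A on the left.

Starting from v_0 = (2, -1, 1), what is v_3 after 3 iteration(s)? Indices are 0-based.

v_3 = (34, 12, 38)

v_0 = (2, -1, 1).
v_1 = A·v_0 = (6, 2, 4).
v_2 = A·v_1 = (10, 2, 14).
v_3 = A·v_2 = (34, 12, 38).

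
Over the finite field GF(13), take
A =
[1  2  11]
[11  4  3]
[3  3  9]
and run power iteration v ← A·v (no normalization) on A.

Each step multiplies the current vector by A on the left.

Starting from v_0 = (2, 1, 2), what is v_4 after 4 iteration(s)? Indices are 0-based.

v_0 = (2, 1, 2).
v_1 = A·v_0 = (0, 6, 1).
v_2 = A·v_1 = (10, 1, 1).
v_3 = A·v_2 = (10, 0, 3).
v_4 = A·v_3 = (4, 2, 5).

v_4 = (4, 2, 5)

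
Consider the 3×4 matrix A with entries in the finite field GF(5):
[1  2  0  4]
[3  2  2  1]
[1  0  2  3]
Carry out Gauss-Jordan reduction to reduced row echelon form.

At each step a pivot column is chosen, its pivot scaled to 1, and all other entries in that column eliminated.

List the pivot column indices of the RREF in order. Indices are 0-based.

step 1: normalize row 0 (÷1) = (1, 2, 0, 4)
  row 1: subtract 3×row0 = (0, 1, 2, 4)
  row 2: subtract 1×row0 = (0, 3, 2, 4)
step 2: normalize row 1 (÷1) = (0, 1, 2, 4)
  row 0: subtract 2×row1 = (1, 0, 1, 1)
  row 2: subtract 3×row1 = (0, 0, 1, 2)
step 3: normalize row 2 (÷1) = (0, 0, 1, 2)
  row 0: subtract 1×row2 = (1, 0, 0, 4)
  row 1: subtract 2×row2 = (0, 1, 0, 0)

pivot columns: 0, 1, 2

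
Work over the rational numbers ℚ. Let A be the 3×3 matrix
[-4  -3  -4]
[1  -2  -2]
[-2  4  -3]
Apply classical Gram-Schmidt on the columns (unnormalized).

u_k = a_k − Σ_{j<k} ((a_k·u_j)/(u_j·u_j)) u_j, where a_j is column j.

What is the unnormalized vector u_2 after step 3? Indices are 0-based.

u_2 = (0, -14/5, -7/5)

Step 1: u_0 = a_0 = (-4, 1, -2).
Step 2: u_1 = a_1 − (2/21)·u_0 = (-55/21, -44/21, 88/21).
Step 3: u_2 = a_2 − (20/21)·u_0 − (4/55)·u_1 = (0, -14/5, -7/5).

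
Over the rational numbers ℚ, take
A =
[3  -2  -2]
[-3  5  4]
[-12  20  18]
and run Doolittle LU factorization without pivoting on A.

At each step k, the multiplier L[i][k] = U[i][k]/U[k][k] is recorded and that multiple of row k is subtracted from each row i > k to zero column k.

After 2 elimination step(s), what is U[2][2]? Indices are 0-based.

U[2][2] = 2

[col 0] pivot 3
  R1 -= -1*R0 → (0, 3, 2)  (L[1][0] := -1)
  R2 -= -4*R0 → (0, 12, 10)  (L[2][0] := -4)
[col 1] pivot 3
  R2 -= 4*R1 → (0, 0, 2)  (L[2][1] := 4)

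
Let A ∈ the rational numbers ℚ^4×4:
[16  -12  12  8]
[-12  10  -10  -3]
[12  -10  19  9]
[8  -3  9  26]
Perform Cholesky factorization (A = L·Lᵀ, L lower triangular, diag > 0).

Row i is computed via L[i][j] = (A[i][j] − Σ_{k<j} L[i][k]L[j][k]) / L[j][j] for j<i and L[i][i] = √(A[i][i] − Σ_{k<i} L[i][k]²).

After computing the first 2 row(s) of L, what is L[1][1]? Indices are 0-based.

Step 1: L[0][0] = √(16) = 4.
  L[1][0] = (-12) / L[0][0] = -3.
Step 2: L[1][1] = √(1) = 1.

L[1][1] = 1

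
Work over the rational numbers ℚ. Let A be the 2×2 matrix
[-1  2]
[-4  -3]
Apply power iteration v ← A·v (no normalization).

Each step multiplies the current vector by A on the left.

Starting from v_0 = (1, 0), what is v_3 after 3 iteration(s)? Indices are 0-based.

v_0 = (1, 0).
v_1 = A·v_0 = (-1, -4).
v_2 = A·v_1 = (-7, 16).
v_3 = A·v_2 = (39, -20).

v_3 = (39, -20)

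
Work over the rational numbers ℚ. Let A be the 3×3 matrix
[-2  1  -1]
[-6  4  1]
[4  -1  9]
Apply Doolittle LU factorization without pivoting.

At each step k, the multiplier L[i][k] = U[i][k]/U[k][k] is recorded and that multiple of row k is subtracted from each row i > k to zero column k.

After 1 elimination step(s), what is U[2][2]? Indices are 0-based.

[col 0] pivot -2
  R1 -= 3*R0 → (0, 1, 4)  (L[1][0] := 3)
  R2 -= -2*R0 → (0, 1, 7)  (L[2][0] := -2)

U[2][2] = 7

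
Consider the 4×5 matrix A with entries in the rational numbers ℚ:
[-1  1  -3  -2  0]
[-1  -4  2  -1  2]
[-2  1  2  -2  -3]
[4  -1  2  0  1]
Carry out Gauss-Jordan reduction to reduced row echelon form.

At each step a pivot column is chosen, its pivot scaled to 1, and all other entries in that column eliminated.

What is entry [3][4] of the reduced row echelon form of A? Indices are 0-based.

[1] R0 /= -1  ⇒  (1, -1, 3, 2, 0)
     R1 -= -1·R0  ⇒  (0, -5, 5, 1, 2)
     R2 -= -2·R0  ⇒  (0, -1, 8, 2, -3)
     R3 -= 4·R0  ⇒  (0, 3, -10, -8, 1)
[2] R1 /= -5  ⇒  (0, 1, -1, -1/5, -2/5)
     R0 -= -1·R1  ⇒  (1, 0, 2, 9/5, -2/5)
     R2 -= -1·R1  ⇒  (0, 0, 7, 9/5, -17/5)
     R3 -= 3·R1  ⇒  (0, 0, -7, -37/5, 11/5)
[3] R2 /= 7  ⇒  (0, 0, 1, 9/35, -17/35)
     R0 -= 2·R2  ⇒  (1, 0, 0, 9/7, 4/7)
     R1 -= -1·R2  ⇒  (0, 1, 0, 2/35, -31/35)
     R3 -= -7·R2  ⇒  (0, 0, 0, -28/5, -6/5)
[4] R3 /= -28/5  ⇒  (0, 0, 0, 1, 3/14)
     R0 -= 9/7·R3  ⇒  (1, 0, 0, 0, 29/98)
     R1 -= 2/35·R3  ⇒  (0, 1, 0, 0, -44/49)
     R2 -= 9/35·R3  ⇒  (0, 0, 1, 0, -53/98)

M[3][4] = 3/14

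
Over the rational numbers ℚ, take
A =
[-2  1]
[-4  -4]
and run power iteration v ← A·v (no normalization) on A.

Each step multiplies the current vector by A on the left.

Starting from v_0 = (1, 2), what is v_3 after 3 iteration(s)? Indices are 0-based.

v_0 = (1, 2).
v_1 = A·v_0 = (0, -12).
v_2 = A·v_1 = (-12, 48).
v_3 = A·v_2 = (72, -144).

v_3 = (72, -144)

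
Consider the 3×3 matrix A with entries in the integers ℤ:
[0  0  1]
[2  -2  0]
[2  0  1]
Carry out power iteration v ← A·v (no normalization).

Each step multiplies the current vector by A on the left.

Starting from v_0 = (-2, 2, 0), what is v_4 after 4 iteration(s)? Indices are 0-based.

v_0 = (-2, 2, 0).
v_1 = A·v_0 = (0, -8, -4).
v_2 = A·v_1 = (-4, 16, -4).
v_3 = A·v_2 = (-4, -40, -12).
v_4 = A·v_3 = (-12, 72, -20).

v_4 = (-12, 72, -20)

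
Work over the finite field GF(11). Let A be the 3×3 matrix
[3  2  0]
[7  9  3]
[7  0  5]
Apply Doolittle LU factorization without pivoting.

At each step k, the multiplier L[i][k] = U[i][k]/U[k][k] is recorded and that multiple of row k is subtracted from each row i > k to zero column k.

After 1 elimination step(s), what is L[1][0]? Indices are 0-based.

[col 0] pivot 3
  R1 -= 6*R0 → (0, 8, 3)  (L[1][0] := 6)
  R2 -= 6*R0 → (0, 10, 5)  (L[2][0] := 6)

L[1][0] = 6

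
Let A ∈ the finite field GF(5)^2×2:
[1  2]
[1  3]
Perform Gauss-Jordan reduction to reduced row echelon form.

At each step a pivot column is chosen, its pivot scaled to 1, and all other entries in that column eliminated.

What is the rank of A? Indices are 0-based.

pivot(0,0)=1: scale R0 → (1, 2)
  clear (1,0): R1 −= (1)R0 → (0, 1)
pivot(1,1)=1: scale R1 → (0, 1)
  clear (0,1): R0 −= (2)R1 → (1, 0)

rank = 2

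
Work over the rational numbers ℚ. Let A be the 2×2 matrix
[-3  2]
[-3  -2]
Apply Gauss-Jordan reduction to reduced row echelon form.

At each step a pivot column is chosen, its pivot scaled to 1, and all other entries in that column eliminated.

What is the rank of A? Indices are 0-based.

rank = 2

[1] R0 /= -3  ⇒  (1, -2/3)
     R1 -= -3·R0  ⇒  (0, -4)
[2] R1 /= -4  ⇒  (0, 1)
     R0 -= -2/3·R1  ⇒  (1, 0)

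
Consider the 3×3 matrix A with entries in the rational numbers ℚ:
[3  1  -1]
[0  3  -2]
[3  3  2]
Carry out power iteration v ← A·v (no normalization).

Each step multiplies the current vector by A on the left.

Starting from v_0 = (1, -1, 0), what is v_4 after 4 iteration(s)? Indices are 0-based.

v_0 = (1, -1, 0).
v_1 = A·v_0 = (2, -3, 0).
v_2 = A·v_1 = (3, -9, -3).
v_3 = A·v_2 = (3, -21, -24).
v_4 = A·v_3 = (12, -15, -102).

v_4 = (12, -15, -102)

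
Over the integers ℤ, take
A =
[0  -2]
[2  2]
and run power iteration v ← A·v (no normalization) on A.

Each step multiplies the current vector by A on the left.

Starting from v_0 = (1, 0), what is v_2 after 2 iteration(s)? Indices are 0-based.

v_0 = (1, 0).
v_1 = A·v_0 = (0, 2).
v_2 = A·v_1 = (-4, 4).

v_2 = (-4, 4)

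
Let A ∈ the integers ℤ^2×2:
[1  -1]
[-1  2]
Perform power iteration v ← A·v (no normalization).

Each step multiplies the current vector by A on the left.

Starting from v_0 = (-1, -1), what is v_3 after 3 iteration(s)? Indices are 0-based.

v_0 = (-1, -1).
v_1 = A·v_0 = (0, -1).
v_2 = A·v_1 = (1, -2).
v_3 = A·v_2 = (3, -5).

v_3 = (3, -5)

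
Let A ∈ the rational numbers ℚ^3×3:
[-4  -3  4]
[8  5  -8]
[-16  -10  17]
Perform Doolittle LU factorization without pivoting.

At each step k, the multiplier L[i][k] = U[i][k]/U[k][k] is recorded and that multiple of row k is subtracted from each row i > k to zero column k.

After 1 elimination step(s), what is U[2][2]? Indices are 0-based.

U[2][2] = 1

Step 1: pivot at (0,0) is -4.
  row1 ← row1 − (-2)·row0  ⇒  L[1][0]=-2, U row1=(0, -1, 0)
  row2 ← row2 − (4)·row0  ⇒  L[2][0]=4, U row2=(0, 2, 1)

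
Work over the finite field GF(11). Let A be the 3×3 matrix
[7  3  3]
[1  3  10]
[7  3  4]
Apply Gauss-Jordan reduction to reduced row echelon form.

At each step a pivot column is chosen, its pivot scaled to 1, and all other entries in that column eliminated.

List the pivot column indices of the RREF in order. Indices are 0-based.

pivot(0,0)=7: scale R0 → (1, 2, 2)
  clear (1,0): R1 −= (1)R0 → (0, 1, 8)
  clear (2,0): R2 −= (7)R0 → (0, 0, 1)
pivot(1,1)=1: scale R1 → (0, 1, 8)
  clear (0,1): R0 −= (2)R1 → (1, 0, 8)
pivot(2,2)=1: scale R2 → (0, 0, 1)
  clear (0,2): R0 −= (8)R2 → (1, 0, 0)
  clear (1,2): R1 −= (8)R2 → (0, 1, 0)

pivot columns: 0, 1, 2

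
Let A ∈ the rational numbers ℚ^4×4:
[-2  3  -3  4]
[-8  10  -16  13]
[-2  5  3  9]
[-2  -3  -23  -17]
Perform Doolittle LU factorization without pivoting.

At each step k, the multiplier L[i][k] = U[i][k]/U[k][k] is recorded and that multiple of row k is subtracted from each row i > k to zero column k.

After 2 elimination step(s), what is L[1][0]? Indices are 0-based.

L[1][0] = 4

Step 1: pivot at (0,0) is -2.
  row1 ← row1 − (4)·row0  ⇒  L[1][0]=4, U row1=(0, -2, -4, -3)
  row2 ← row2 − (1)·row0  ⇒  L[2][0]=1, U row2=(0, 2, 6, 5)
  row3 ← row3 − (1)·row0  ⇒  L[3][0]=1, U row3=(0, -6, -20, -21)
Step 2: pivot at (1,1) is -2.
  row2 ← row2 − (-1)·row1  ⇒  L[2][1]=-1, U row2=(0, 0, 2, 2)
  row3 ← row3 − (3)·row1  ⇒  L[3][1]=3, U row3=(0, 0, -8, -12)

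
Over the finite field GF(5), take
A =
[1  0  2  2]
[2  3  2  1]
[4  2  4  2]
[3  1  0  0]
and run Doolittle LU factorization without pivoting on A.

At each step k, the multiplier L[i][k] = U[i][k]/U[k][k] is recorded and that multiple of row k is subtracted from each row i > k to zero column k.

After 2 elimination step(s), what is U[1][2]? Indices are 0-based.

k=0: U[0][0]=1
  eliminate (1,0): mult=2, new row 1: (0, 3, 3, 2); set L[1][0]=2
  eliminate (2,0): mult=4, new row 2: (0, 2, 1, 4); set L[2][0]=4
  eliminate (3,0): mult=3, new row 3: (0, 1, 4, 4); set L[3][0]=3
k=1: U[1][1]=3
  eliminate (2,1): mult=4, new row 2: (0, 0, 4, 1); set L[2][1]=4
  eliminate (3,1): mult=2, new row 3: (0, 0, 3, 0); set L[3][1]=2

U[1][2] = 3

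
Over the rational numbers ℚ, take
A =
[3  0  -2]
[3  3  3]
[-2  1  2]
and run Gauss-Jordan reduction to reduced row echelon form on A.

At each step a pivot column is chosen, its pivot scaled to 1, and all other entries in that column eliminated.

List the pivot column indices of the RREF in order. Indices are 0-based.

pivot columns: 0, 1, 2

[1] R0 /= 3  ⇒  (1, 0, -2/3)
     R1 -= 3·R0  ⇒  (0, 3, 5)
     R2 -= -2·R0  ⇒  (0, 1, 2/3)
[2] R1 /= 3  ⇒  (0, 1, 5/3)
     R2 -= 1·R1  ⇒  (0, 0, -1)
[3] R2 /= -1  ⇒  (0, 0, 1)
     R0 -= -2/3·R2  ⇒  (1, 0, 0)
     R1 -= 5/3·R2  ⇒  (0, 1, 0)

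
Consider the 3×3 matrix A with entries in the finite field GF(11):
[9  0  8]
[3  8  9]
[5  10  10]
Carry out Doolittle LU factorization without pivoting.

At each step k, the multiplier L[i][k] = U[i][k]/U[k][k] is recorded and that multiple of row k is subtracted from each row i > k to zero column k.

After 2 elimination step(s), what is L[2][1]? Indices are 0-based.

Step 1: pivot at (0,0) is 9.
  row1 ← row1 − (4)·row0  ⇒  L[1][0]=4, U row1=(0, 8, 10)
  row2 ← row2 − (3)·row0  ⇒  L[2][0]=3, U row2=(0, 10, 8)
Step 2: pivot at (1,1) is 8.
  row2 ← row2 − (4)·row1  ⇒  L[2][1]=4, U row2=(0, 0, 1)

L[2][1] = 4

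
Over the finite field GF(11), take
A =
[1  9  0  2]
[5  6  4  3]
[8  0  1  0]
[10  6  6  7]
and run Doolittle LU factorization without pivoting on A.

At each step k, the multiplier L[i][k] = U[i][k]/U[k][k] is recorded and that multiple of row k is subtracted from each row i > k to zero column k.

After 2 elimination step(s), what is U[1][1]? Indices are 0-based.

U[1][1] = 5

Step 1: pivot at (0,0) is 1.
  row1 ← row1 − (5)·row0  ⇒  L[1][0]=5, U row1=(0, 5, 4, 4)
  row2 ← row2 − (8)·row0  ⇒  L[2][0]=8, U row2=(0, 5, 1, 6)
  row3 ← row3 − (10)·row0  ⇒  L[3][0]=10, U row3=(0, 4, 6, 9)
Step 2: pivot at (1,1) is 5.
  row2 ← row2 − (1)·row1  ⇒  L[2][1]=1, U row2=(0, 0, 8, 2)
  row3 ← row3 − (3)·row1  ⇒  L[3][1]=3, U row3=(0, 0, 5, 8)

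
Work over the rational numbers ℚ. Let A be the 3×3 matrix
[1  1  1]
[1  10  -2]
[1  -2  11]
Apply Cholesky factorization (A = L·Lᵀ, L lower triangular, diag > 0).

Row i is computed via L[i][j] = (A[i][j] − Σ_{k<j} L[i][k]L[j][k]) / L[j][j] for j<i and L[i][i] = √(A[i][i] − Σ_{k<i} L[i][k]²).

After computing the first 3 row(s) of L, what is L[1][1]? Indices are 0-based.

L[1][1] = 3

Step 1: L[0][0] = √(1) = 1.
  L[1][0] = (1) / L[0][0] = 1.
Step 2: L[1][1] = √(9) = 3.
  L[2][0] = (1) / L[0][0] = 1.
  L[2][1] = (-3) / L[1][1] = -1.
Step 3: L[2][2] = √(9) = 3.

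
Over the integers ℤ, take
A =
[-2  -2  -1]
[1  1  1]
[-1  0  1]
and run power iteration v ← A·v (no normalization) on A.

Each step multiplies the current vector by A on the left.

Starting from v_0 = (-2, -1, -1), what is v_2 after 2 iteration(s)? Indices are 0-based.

v_0 = (-2, -1, -1).
v_1 = A·v_0 = (7, -4, 1).
v_2 = A·v_1 = (-7, 4, -6).

v_2 = (-7, 4, -6)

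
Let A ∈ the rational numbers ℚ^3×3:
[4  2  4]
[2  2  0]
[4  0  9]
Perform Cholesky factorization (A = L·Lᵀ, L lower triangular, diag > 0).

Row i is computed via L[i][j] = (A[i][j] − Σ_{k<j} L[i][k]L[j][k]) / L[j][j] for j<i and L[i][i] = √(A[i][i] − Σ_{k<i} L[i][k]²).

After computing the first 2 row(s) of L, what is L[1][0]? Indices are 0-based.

L[1][0] = 1

Step 1: L[0][0] = √(4) = 2.
  L[1][0] = (2) / L[0][0] = 1.
Step 2: L[1][1] = √(1) = 1.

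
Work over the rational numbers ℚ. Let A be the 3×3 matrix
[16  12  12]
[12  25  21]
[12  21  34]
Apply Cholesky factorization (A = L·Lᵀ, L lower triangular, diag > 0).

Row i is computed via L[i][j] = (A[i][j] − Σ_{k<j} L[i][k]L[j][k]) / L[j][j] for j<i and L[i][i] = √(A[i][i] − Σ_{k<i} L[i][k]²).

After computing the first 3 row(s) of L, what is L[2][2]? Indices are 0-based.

L[2][2] = 4

Step 1: L[0][0] = √(16) = 4.
  L[1][0] = (12) / L[0][0] = 3.
Step 2: L[1][1] = √(16) = 4.
  L[2][0] = (12) / L[0][0] = 3.
  L[2][1] = (12) / L[1][1] = 3.
Step 3: L[2][2] = √(16) = 4.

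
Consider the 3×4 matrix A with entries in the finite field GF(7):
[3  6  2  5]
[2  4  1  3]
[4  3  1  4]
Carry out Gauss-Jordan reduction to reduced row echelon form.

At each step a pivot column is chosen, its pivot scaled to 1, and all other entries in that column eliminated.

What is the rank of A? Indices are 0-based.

rank = 3

[1] R0 /= 3  ⇒  (1, 2, 3, 4)
     R1 -= 2·R0  ⇒  (0, 0, 2, 2)
     R2 -= 4·R0  ⇒  (0, 2, 3, 2)
[2] R1 <-> R2
[2] R1 /= 2  ⇒  (0, 1, 5, 1)
     R0 -= 2·R1  ⇒  (1, 0, 0, 2)
[3] R2 /= 2  ⇒  (0, 0, 1, 1)
     R1 -= 5·R2  ⇒  (0, 1, 0, 3)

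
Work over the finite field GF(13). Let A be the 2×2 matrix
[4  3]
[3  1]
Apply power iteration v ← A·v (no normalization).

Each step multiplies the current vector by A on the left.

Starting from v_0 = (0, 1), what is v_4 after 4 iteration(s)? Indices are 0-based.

v_0 = (0, 1).
v_1 = A·v_0 = (3, 1).
v_2 = A·v_1 = (2, 10).
v_3 = A·v_2 = (12, 3).
v_4 = A·v_3 = (5, 0).

v_4 = (5, 0)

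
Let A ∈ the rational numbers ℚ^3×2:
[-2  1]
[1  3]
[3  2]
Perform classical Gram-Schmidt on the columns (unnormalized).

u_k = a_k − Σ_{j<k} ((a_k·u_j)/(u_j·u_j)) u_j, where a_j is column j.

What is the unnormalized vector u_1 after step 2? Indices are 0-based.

u_1 = (2, 5/2, 1/2)

Step 1: u_0 = a_0 = (-2, 1, 3).
Step 2: u_1 = a_1 − (1/2)·u_0 = (2, 5/2, 1/2).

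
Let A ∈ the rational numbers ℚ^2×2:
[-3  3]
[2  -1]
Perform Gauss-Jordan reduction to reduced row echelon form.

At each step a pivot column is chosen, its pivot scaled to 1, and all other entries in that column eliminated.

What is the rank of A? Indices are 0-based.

pivot(0,0)=-3: scale R0 → (1, -1)
  clear (1,0): R1 −= (2)R0 → (0, 1)
pivot(1,1)=1: scale R1 → (0, 1)
  clear (0,1): R0 −= (-1)R1 → (1, 0)

rank = 2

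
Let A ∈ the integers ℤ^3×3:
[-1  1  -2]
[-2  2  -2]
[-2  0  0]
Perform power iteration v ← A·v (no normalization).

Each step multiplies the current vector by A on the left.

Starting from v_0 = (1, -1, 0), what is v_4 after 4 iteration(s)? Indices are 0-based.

v_0 = (1, -1, 0).
v_1 = A·v_0 = (-2, -4, -2).
v_2 = A·v_1 = (2, 0, 4).
v_3 = A·v_2 = (-10, -12, -4).
v_4 = A·v_3 = (6, 4, 20).

v_4 = (6, 4, 20)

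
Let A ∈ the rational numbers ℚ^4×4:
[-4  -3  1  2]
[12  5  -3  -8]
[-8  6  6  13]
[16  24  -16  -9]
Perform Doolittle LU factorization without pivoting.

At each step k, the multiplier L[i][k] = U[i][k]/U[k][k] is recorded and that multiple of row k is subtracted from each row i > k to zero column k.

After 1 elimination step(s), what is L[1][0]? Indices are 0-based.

Step 1: pivot at (0,0) is -4.
  row1 ← row1 − (-3)·row0  ⇒  L[1][0]=-3, U row1=(0, -4, 0, -2)
  row2 ← row2 − (2)·row0  ⇒  L[2][0]=2, U row2=(0, 12, 4, 9)
  row3 ← row3 − (-4)·row0  ⇒  L[3][0]=-4, U row3=(0, 12, -12, -1)

L[1][0] = -3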